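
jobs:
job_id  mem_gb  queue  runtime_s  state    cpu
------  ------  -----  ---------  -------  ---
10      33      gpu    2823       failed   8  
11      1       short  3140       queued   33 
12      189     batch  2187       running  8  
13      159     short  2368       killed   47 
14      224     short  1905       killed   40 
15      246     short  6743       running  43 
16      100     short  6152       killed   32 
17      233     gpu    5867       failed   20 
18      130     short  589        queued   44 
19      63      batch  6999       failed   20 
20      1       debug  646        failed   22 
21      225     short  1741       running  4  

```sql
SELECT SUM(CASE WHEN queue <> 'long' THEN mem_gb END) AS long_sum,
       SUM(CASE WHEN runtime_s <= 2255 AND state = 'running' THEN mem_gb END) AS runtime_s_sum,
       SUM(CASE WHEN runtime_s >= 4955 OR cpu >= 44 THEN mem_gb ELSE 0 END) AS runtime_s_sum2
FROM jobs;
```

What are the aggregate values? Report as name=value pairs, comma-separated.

[long_sum: queue <> 'long']
job_id=10: ✓ → 33
job_id=11: ✓ → 1
job_id=12: ✓ → 189
job_id=13: ✓ → 159
job_id=14: ✓ → 224
job_id=15: ✓ → 246
job_id=16: ✓ → 100
job_id=17: ✓ → 233
job_id=18: ✓ → 130
job_id=19: ✓ → 63
job_id=20: ✓ → 1
job_id=21: ✓ → 225
long_sum = 33 + 1 + 189 + 159 + 224 + 246 + 100 + 233 + 130 + 63 + 1 + 225 = 1604
—
[runtime_s_sum: runtime_s <= 2255 AND state = 'running']
job_id=10: ✗
job_id=11: ✗
job_id=12: ✓ → 189
job_id=13: ✗
job_id=14: ✗
job_id=15: ✗
job_id=16: ✗
job_id=17: ✗
job_id=18: ✗
job_id=19: ✗
job_id=20: ✗
job_id=21: ✓ → 225
runtime_s_sum = 189 + 225 = 414
—
[runtime_s_sum2: runtime_s >= 4955 OR cpu >= 44]
job_id=10: ✗
job_id=11: ✗
job_id=12: ✗
job_id=13: ✓ → 159
job_id=14: ✗
job_id=15: ✓ → 246
job_id=16: ✓ → 100
job_id=17: ✓ → 233
job_id=18: ✓ → 130
job_id=19: ✓ → 63
job_id=20: ✗
job_id=21: ✗
runtime_s_sum2 = 159 + 246 + 100 + 233 + 130 + 63 = 931

long_sum=1604, runtime_s_sum=414, runtime_s_sum2=931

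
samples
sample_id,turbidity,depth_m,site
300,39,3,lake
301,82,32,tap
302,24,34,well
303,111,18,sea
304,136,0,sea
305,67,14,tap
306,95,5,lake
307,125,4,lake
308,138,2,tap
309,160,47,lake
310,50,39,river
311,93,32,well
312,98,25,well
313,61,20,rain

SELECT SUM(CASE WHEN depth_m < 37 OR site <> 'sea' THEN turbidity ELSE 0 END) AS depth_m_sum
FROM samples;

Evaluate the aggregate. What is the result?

1279

sample_id=300: ✓ → 39
sample_id=301: ✓ → 82
sample_id=302: ✓ → 24
sample_id=303: ✓ → 111
sample_id=304: ✓ → 136
sample_id=305: ✓ → 67
sample_id=306: ✓ → 95
sample_id=307: ✓ → 125
sample_id=308: ✓ → 138
sample_id=309: ✓ → 160
sample_id=310: ✓ → 50
sample_id=311: ✓ → 93
sample_id=312: ✓ → 98
sample_id=313: ✓ → 61
depth_m_sum = 39 + 82 + 24 + 111 + 136 + 67 + 95 + 125 + 138 + 160 + 50 + 93 + 98 + 61 = 1279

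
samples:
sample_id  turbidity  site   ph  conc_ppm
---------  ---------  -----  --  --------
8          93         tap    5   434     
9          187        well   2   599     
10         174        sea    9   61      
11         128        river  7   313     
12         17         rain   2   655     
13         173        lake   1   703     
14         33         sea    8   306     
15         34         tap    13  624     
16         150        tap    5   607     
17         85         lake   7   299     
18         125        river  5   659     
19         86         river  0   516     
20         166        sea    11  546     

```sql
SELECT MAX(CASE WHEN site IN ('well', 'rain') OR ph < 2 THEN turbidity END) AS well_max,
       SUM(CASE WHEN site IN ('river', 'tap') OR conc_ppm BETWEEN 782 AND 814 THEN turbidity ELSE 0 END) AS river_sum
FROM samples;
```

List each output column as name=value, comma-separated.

well_max=187, river_sum=616

[well_max: site IN ('well', 'rain') OR ph < 2]
sample_id=8: ✗
sample_id=9: ✓ → 187
sample_id=10: ✗
sample_id=11: ✗
sample_id=12: ✓ → 17
sample_id=13: ✓ → 173
sample_id=14: ✗
sample_id=15: ✗
sample_id=16: ✗
sample_id=17: ✗
sample_id=18: ✗
sample_id=19: ✓ → 86
sample_id=20: ✗
well_max = MAX(187, 17, 173, 86) = 187
—
[river_sum: site IN ('river', 'tap') OR conc_ppm BETWEEN 782 AND 814]
sample_id=8: ✓ → 93
sample_id=9: ✗
sample_id=10: ✗
sample_id=11: ✓ → 128
sample_id=12: ✗
sample_id=13: ✗
sample_id=14: ✗
sample_id=15: ✓ → 34
sample_id=16: ✓ → 150
sample_id=17: ✗
sample_id=18: ✓ → 125
sample_id=19: ✓ → 86
sample_id=20: ✗
river_sum = 93 + 128 + 34 + 150 + 125 + 86 = 616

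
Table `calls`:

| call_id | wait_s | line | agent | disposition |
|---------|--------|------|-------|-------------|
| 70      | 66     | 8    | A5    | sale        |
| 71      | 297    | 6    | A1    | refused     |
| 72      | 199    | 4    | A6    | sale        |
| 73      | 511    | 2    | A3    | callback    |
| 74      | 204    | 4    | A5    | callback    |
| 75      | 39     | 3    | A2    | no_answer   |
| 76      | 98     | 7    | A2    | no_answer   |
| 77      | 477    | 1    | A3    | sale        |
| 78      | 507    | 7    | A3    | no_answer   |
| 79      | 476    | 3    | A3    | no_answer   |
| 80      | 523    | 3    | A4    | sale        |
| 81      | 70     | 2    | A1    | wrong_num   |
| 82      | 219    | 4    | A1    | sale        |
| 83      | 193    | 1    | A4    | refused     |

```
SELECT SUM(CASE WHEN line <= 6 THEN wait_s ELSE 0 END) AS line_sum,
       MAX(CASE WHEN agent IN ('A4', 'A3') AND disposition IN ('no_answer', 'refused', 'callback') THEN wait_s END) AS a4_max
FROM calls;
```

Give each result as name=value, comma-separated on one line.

[line_sum: line <= 6]
call_id=70: ✗
call_id=71: ✓ → 297
call_id=72: ✓ → 199
call_id=73: ✓ → 511
call_id=74: ✓ → 204
call_id=75: ✓ → 39
call_id=76: ✗
call_id=77: ✓ → 477
call_id=78: ✗
call_id=79: ✓ → 476
call_id=80: ✓ → 523
call_id=81: ✓ → 70
call_id=82: ✓ → 219
call_id=83: ✓ → 193
line_sum = 297 + 199 + 511 + 204 + 39 + 477 + 476 + 523 + 70 + 219 + 193 = 3208
—
[a4_max: agent IN ('A4', 'A3') AND disposition IN ('no_answer', 'refused', 'callback')]
call_id=70: ✗
call_id=71: ✗
call_id=72: ✗
call_id=73: ✓ → 511
call_id=74: ✗
call_id=75: ✗
call_id=76: ✗
call_id=77: ✗
call_id=78: ✓ → 507
call_id=79: ✓ → 476
call_id=80: ✗
call_id=81: ✗
call_id=82: ✗
call_id=83: ✓ → 193
a4_max = MAX(511, 507, 476, 193) = 511

line_sum=3208, a4_max=511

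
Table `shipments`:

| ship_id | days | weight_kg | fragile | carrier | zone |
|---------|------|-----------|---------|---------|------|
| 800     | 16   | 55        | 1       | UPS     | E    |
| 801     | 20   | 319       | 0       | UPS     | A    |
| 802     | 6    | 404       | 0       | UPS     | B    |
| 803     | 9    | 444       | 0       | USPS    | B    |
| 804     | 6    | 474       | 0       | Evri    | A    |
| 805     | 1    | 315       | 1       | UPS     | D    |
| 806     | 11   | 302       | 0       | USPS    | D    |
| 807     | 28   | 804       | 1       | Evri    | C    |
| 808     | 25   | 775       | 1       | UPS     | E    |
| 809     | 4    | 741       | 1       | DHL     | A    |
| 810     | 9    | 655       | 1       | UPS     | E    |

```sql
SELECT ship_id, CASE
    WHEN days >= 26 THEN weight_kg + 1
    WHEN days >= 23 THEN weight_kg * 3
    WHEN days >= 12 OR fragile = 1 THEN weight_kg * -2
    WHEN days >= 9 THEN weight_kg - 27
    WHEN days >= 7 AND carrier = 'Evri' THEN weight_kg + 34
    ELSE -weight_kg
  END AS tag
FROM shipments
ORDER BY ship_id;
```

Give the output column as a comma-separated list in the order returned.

ship_id=800: days >= 12 OR fragile = 1 → -110
ship_id=801: days >= 12 OR fragile = 1 → -638
ship_id=802: ELSE → -404
ship_id=803: days >= 9 → 417
ship_id=804: ELSE → -474
ship_id=805: days >= 12 OR fragile = 1 → -630
ship_id=806: days >= 9 → 275
ship_id=807: days >= 26 → 805
ship_id=808: days >= 23 → 2325
ship_id=809: days >= 12 OR fragile = 1 → -1482
ship_id=810: days >= 12 OR fragile = 1 → -1310

-110, -638, -404, 417, -474, -630, 275, 805, 2325, -1482, -1310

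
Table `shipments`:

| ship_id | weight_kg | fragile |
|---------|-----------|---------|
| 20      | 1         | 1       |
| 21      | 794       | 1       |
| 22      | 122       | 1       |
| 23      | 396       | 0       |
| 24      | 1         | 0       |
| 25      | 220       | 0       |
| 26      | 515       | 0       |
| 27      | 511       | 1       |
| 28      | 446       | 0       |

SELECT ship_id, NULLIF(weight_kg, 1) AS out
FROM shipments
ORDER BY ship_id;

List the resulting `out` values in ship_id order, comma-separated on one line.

ship_id=20: weight_kg=1 vs 1: equal → NULL
ship_id=21: weight_kg=794 vs 1: differ → 794
ship_id=22: weight_kg=122 vs 1: differ → 122
ship_id=23: weight_kg=396 vs 1: differ → 396
ship_id=24: weight_kg=1 vs 1: equal → NULL
ship_id=25: weight_kg=220 vs 1: differ → 220
ship_id=26: weight_kg=515 vs 1: differ → 515
ship_id=27: weight_kg=511 vs 1: differ → 511
ship_id=28: weight_kg=446 vs 1: differ → 446

NULL, 794, 122, 396, NULL, 220, 515, 511, 446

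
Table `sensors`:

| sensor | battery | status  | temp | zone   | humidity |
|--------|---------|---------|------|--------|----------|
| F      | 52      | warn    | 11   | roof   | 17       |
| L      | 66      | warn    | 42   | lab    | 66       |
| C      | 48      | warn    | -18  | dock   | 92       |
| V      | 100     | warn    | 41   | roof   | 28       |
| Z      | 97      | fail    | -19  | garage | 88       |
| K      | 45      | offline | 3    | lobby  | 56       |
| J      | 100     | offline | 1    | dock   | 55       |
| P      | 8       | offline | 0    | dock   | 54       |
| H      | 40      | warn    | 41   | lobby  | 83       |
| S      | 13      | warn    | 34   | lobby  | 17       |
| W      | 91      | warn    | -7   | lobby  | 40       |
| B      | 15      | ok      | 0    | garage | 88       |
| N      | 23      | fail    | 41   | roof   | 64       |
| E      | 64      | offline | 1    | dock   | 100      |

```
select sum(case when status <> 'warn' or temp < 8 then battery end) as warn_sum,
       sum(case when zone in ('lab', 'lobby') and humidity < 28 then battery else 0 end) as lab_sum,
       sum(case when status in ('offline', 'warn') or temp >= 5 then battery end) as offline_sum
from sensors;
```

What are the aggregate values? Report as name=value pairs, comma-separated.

[warn_sum: status <> 'warn' or temp < 8]
sensor=F: ✗
sensor=L: ✗
sensor=C: ✓ → 48
sensor=V: ✗
sensor=Z: ✓ → 97
sensor=K: ✓ → 45
sensor=J: ✓ → 100
sensor=P: ✓ → 8
sensor=H: ✗
sensor=S: ✗
sensor=W: ✓ → 91
sensor=B: ✓ → 15
sensor=N: ✓ → 23
sensor=E: ✓ → 64
warn_sum = 48 + 97 + 45 + 100 + 8 + 91 + 15 + 23 + 64 = 491
—
[lab_sum: zone in ('lab', 'lobby') and humidity < 28]
sensor=F: ✗
sensor=L: ✗
sensor=C: ✗
sensor=V: ✗
sensor=Z: ✗
sensor=K: ✗
sensor=J: ✗
sensor=P: ✗
sensor=H: ✗
sensor=S: ✓ → 13
sensor=W: ✗
sensor=B: ✗
sensor=N: ✗
sensor=E: ✗
lab_sum = 13
—
[offline_sum: status in ('offline', 'warn') or temp >= 5]
sensor=F: ✓ → 52
sensor=L: ✓ → 66
sensor=C: ✓ → 48
sensor=V: ✓ → 100
sensor=Z: ✗
sensor=K: ✓ → 45
sensor=J: ✓ → 100
sensor=P: ✓ → 8
sensor=H: ✓ → 40
sensor=S: ✓ → 13
sensor=W: ✓ → 91
sensor=B: ✗
sensor=N: ✓ → 23
sensor=E: ✓ → 64
offline_sum = 52 + 66 + 48 + 100 + 45 + 100 + 8 + 40 + 13 + 91 + 23 + 64 = 650

warn_sum=491, lab_sum=13, offline_sum=650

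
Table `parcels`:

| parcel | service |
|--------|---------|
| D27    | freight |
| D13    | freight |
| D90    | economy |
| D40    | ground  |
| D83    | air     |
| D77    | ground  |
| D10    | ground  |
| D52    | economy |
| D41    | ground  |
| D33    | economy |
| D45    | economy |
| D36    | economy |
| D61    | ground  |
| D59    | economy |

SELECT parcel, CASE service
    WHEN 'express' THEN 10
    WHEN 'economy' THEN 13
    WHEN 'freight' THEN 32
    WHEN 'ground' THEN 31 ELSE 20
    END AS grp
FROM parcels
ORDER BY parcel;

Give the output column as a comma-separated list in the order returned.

parcel=D10: service='ground' → 31
parcel=D13: service='freight' → 32
parcel=D27: service='freight' → 32
parcel=D33: service='economy' → 13
parcel=D36: service='economy' → 13
parcel=D40: service='ground' → 31
parcel=D41: service='ground' → 31
parcel=D45: service='economy' → 13
parcel=D52: service='economy' → 13
parcel=D59: service='economy' → 13
parcel=D61: service='ground' → 31
parcel=D77: service='ground' → 31
parcel=D83: ELSE → 20
parcel=D90: service='economy' → 13

31, 32, 32, 13, 13, 31, 31, 13, 13, 13, 31, 31, 20, 13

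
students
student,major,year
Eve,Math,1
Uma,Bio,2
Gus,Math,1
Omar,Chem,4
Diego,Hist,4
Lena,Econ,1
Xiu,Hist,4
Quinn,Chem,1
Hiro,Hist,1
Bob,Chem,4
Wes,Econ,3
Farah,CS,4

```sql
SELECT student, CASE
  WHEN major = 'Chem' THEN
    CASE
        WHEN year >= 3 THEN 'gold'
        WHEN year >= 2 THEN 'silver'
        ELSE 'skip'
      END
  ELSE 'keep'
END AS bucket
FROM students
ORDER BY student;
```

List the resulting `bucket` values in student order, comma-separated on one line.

gold, keep, keep, keep, keep, keep, keep, gold, skip, keep, keep, keep

student=Bob: major='Chem' → inner[year >= 3] → gold
student=Diego: major='Hist' → outer ELSE → keep
student=Eve: major='Math' → outer ELSE → keep
student=Farah: major='CS' → outer ELSE → keep
student=Gus: major='Math' → outer ELSE → keep
student=Hiro: major='Hist' → outer ELSE → keep
student=Lena: major='Econ' → outer ELSE → keep
student=Omar: major='Chem' → inner[year >= 3] → gold
student=Quinn: major='Chem' → inner[ELSE] → skip
student=Uma: major='Bio' → outer ELSE → keep
student=Wes: major='Econ' → outer ELSE → keep
student=Xiu: major='Hist' → outer ELSE → keep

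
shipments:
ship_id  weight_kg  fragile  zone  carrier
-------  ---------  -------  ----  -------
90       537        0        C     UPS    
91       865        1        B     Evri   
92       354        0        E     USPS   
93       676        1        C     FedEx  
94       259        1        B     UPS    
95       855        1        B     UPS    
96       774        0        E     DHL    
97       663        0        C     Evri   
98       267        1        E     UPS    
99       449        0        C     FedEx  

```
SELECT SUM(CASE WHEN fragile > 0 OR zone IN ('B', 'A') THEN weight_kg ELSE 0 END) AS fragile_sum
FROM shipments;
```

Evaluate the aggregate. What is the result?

2922

ship_id=90: ✗
ship_id=91: ✓ → 865
ship_id=92: ✗
ship_id=93: ✓ → 676
ship_id=94: ✓ → 259
ship_id=95: ✓ → 855
ship_id=96: ✗
ship_id=97: ✗
ship_id=98: ✓ → 267
ship_id=99: ✗
fragile_sum = 865 + 676 + 259 + 855 + 267 = 2922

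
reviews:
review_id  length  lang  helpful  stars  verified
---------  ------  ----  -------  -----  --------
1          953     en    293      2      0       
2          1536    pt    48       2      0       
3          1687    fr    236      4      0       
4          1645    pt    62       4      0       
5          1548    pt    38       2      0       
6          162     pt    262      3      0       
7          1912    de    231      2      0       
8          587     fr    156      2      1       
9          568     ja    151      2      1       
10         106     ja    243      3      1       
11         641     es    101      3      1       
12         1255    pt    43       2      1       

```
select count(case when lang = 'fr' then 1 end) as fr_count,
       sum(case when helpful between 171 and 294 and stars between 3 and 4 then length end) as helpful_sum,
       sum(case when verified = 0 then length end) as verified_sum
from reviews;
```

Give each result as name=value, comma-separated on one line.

[fr_count: lang = 'fr']
review_id=1: ✗
review_id=2: ✗
review_id=3: ✓ → 1
review_id=4: ✗
review_id=5: ✗
review_id=6: ✗
review_id=7: ✗
review_id=8: ✓ → 1
review_id=9: ✗
review_id=10: ✗
review_id=11: ✗
review_id=12: ✗
fr_count = COUNT(1, 1) = 2
—
[helpful_sum: helpful between 171 and 294 and stars between 3 and 4]
review_id=1: ✗
review_id=2: ✗
review_id=3: ✓ → 1687
review_id=4: ✗
review_id=5: ✗
review_id=6: ✓ → 162
review_id=7: ✗
review_id=8: ✗
review_id=9: ✗
review_id=10: ✓ → 106
review_id=11: ✗
review_id=12: ✗
helpful_sum = 1687 + 162 + 106 = 1955
—
[verified_sum: verified = 0]
review_id=1: ✓ → 953
review_id=2: ✓ → 1536
review_id=3: ✓ → 1687
review_id=4: ✓ → 1645
review_id=5: ✓ → 1548
review_id=6: ✓ → 162
review_id=7: ✓ → 1912
review_id=8: ✗
review_id=9: ✗
review_id=10: ✗
review_id=11: ✗
review_id=12: ✗
verified_sum = 953 + 1536 + 1687 + 1645 + 1548 + 162 + 1912 = 9443

fr_count=2, helpful_sum=1955, verified_sum=9443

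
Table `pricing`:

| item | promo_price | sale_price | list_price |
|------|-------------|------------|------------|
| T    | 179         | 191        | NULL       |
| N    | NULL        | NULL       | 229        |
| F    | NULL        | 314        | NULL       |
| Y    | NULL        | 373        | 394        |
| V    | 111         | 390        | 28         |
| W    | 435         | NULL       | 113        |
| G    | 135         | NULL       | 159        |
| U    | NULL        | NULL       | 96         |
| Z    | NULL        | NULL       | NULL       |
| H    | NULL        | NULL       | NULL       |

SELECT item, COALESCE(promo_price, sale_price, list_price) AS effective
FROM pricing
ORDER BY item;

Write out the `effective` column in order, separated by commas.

item=F: promo_price=NULL, sale_price=314 → 314
item=G: promo_price=135 → 135
item=H: promo_price=NULL, sale_price=NULL, list_price=NULL (all NULL) → NULL
item=N: promo_price=NULL, sale_price=NULL, list_price=229 → 229
item=T: promo_price=179 → 179
item=U: promo_price=NULL, sale_price=NULL, list_price=96 → 96
item=V: promo_price=111 → 111
item=W: promo_price=435 → 435
item=Y: promo_price=NULL, sale_price=373 → 373
item=Z: promo_price=NULL, sale_price=NULL, list_price=NULL (all NULL) → NULL

314, 135, NULL, 229, 179, 96, 111, 435, 373, NULL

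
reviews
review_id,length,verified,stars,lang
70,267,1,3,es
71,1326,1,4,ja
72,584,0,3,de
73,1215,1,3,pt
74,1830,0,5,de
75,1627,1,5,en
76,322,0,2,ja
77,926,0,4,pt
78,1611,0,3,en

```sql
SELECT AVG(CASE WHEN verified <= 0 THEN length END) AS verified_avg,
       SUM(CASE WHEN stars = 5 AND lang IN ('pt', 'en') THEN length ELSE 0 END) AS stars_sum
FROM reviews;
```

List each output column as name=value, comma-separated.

[verified_avg: verified <= 0]
review_id=70: ✗
review_id=71: ✗
review_id=72: ✓ → 584
review_id=73: ✗
review_id=74: ✓ → 1830
review_id=75: ✗
review_id=76: ✓ → 322
review_id=77: ✓ → 926
review_id=78: ✓ → 1611
verified_avg = (584 + 1830 + 322 + 926 + 1611) / 5 = 1054.6
—
[stars_sum: stars = 5 AND lang IN ('pt', 'en')]
review_id=70: ✗
review_id=71: ✗
review_id=72: ✗
review_id=73: ✗
review_id=74: ✗
review_id=75: ✓ → 1627
review_id=76: ✗
review_id=77: ✗
review_id=78: ✗
stars_sum = 1627

verified_avg=1054.6, stars_sum=1627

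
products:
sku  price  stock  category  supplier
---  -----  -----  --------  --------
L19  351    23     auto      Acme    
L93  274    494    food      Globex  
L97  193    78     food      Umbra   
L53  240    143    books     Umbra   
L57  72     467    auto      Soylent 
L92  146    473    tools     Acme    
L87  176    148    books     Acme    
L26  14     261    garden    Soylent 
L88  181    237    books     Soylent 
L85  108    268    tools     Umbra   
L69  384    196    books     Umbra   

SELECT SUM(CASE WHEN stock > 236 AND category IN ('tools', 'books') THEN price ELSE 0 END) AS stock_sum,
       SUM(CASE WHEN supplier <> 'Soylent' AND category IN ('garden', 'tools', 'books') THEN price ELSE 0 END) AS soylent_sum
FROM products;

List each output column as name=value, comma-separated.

stock_sum=435, soylent_sum=1054

[stock_sum: stock > 236 AND category IN ('tools', 'books')]
sku=L19: ✗
sku=L93: ✗
sku=L97: ✗
sku=L53: ✗
sku=L57: ✗
sku=L92: ✓ → 146
sku=L87: ✗
sku=L26: ✗
sku=L88: ✓ → 181
sku=L85: ✓ → 108
sku=L69: ✗
stock_sum = 146 + 181 + 108 = 435
—
[soylent_sum: supplier <> 'Soylent' AND category IN ('garden', 'tools', 'books')]
sku=L19: ✗
sku=L93: ✗
sku=L97: ✗
sku=L53: ✓ → 240
sku=L57: ✗
sku=L92: ✓ → 146
sku=L87: ✓ → 176
sku=L26: ✗
sku=L88: ✗
sku=L85: ✓ → 108
sku=L69: ✓ → 384
soylent_sum = 240 + 146 + 176 + 108 + 384 = 1054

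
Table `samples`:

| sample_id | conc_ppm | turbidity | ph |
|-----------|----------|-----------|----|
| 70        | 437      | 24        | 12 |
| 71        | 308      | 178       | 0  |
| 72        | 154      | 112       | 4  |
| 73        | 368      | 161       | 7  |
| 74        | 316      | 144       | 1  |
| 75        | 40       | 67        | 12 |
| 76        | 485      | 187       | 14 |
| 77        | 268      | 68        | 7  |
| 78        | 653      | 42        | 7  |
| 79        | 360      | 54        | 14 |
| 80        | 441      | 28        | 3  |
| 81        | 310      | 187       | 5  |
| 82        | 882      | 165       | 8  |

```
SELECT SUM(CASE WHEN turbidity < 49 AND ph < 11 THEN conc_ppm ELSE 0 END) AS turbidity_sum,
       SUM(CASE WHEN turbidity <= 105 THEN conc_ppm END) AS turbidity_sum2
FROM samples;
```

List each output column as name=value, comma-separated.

turbidity_sum=1094, turbidity_sum2=2199

[turbidity_sum: turbidity < 49 AND ph < 11]
sample_id=70: ✗
sample_id=71: ✗
sample_id=72: ✗
sample_id=73: ✗
sample_id=74: ✗
sample_id=75: ✗
sample_id=76: ✗
sample_id=77: ✗
sample_id=78: ✓ → 653
sample_id=79: ✗
sample_id=80: ✓ → 441
sample_id=81: ✗
sample_id=82: ✗
turbidity_sum = 653 + 441 = 1094
—
[turbidity_sum2: turbidity <= 105]
sample_id=70: ✓ → 437
sample_id=71: ✗
sample_id=72: ✗
sample_id=73: ✗
sample_id=74: ✗
sample_id=75: ✓ → 40
sample_id=76: ✗
sample_id=77: ✓ → 268
sample_id=78: ✓ → 653
sample_id=79: ✓ → 360
sample_id=80: ✓ → 441
sample_id=81: ✗
sample_id=82: ✗
turbidity_sum2 = 437 + 40 + 268 + 653 + 360 + 441 = 2199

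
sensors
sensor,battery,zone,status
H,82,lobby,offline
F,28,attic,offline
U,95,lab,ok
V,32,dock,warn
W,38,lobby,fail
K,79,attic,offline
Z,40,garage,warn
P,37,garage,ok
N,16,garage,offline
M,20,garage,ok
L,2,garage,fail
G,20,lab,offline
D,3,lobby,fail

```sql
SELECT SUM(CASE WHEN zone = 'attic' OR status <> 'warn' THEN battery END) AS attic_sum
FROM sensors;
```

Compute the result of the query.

sensor=H: ✓ → 82
sensor=F: ✓ → 28
sensor=U: ✓ → 95
sensor=V: ✗
sensor=W: ✓ → 38
sensor=K: ✓ → 79
sensor=Z: ✗
sensor=P: ✓ → 37
sensor=N: ✓ → 16
sensor=M: ✓ → 20
sensor=L: ✓ → 2
sensor=G: ✓ → 20
sensor=D: ✓ → 3
attic_sum = 82 + 28 + 95 + 38 + 79 + 37 + 16 + 20 + 2 + 20 + 3 = 420

420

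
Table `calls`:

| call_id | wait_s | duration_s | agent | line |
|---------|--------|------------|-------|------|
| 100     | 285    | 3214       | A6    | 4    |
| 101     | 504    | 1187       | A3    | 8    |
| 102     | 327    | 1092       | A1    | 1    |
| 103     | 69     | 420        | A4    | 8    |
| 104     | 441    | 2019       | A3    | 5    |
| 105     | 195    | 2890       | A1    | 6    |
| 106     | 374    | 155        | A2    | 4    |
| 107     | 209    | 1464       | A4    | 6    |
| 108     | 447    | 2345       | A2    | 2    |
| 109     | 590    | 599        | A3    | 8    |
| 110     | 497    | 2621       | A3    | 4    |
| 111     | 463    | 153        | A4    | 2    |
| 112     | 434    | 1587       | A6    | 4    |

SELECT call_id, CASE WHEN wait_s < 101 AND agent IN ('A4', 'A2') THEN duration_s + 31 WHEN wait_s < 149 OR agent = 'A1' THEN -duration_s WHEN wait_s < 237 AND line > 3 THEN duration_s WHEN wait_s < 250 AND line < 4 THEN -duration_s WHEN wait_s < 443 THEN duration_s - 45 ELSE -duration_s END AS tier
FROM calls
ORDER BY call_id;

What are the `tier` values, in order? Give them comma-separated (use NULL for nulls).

3169, -1187, -1092, 451, 1974, -2890, 110, 1464, -2345, -599, -2621, -153, 1542

call_id=100: wait_s < 443 → 3169
call_id=101: ELSE → -1187
call_id=102: wait_s < 149 OR agent = 'A1' → -1092
call_id=103: wait_s < 101 AND agent IN ('A4', 'A2') → 451
call_id=104: wait_s < 443 → 1974
call_id=105: wait_s < 149 OR agent = 'A1' → -2890
call_id=106: wait_s < 443 → 110
call_id=107: wait_s < 237 AND line > 3 → 1464
call_id=108: ELSE → -2345
call_id=109: ELSE → -599
call_id=110: ELSE → -2621
call_id=111: ELSE → -153
call_id=112: wait_s < 443 → 1542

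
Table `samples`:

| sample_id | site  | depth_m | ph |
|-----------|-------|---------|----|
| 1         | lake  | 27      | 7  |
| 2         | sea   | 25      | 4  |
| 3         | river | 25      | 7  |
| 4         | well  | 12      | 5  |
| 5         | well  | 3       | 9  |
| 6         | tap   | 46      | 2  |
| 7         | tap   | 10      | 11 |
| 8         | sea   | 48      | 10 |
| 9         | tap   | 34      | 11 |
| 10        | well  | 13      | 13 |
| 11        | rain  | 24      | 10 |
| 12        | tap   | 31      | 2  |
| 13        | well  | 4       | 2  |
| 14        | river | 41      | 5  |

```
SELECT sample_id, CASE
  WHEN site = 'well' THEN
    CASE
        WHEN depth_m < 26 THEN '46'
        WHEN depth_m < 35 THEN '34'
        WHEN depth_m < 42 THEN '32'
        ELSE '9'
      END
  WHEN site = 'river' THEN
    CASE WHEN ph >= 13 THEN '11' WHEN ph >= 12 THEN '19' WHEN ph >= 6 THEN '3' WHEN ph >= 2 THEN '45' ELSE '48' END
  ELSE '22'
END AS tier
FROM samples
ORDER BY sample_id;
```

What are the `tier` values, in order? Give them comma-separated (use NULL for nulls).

sample_id=1: site='lake' → outer ELSE → 22
sample_id=2: site='sea' → outer ELSE → 22
sample_id=3: site='river' → inner[ph >= 6] → 3
sample_id=4: site='well' → inner[depth_m < 26] → 46
sample_id=5: site='well' → inner[depth_m < 26] → 46
sample_id=6: site='tap' → outer ELSE → 22
sample_id=7: site='tap' → outer ELSE → 22
sample_id=8: site='sea' → outer ELSE → 22
sample_id=9: site='tap' → outer ELSE → 22
sample_id=10: site='well' → inner[depth_m < 26] → 46
sample_id=11: site='rain' → outer ELSE → 22
sample_id=12: site='tap' → outer ELSE → 22
sample_id=13: site='well' → inner[depth_m < 26] → 46
sample_id=14: site='river' → inner[ph >= 2] → 45

22, 22, 3, 46, 46, 22, 22, 22, 22, 46, 22, 22, 46, 45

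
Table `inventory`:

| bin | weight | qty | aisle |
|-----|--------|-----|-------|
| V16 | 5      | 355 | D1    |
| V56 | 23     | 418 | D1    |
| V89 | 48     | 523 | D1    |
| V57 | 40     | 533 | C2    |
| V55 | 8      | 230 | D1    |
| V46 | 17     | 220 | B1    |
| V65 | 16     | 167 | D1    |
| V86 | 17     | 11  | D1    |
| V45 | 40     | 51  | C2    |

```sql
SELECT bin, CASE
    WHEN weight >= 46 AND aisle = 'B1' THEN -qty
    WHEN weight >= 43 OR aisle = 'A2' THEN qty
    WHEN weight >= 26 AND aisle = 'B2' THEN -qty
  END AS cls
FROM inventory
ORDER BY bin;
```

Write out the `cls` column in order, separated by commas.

bin=V16: (no match → NULL) → NULL
bin=V45: (no match → NULL) → NULL
bin=V46: (no match → NULL) → NULL
bin=V55: (no match → NULL) → NULL
bin=V56: (no match → NULL) → NULL
bin=V57: (no match → NULL) → NULL
bin=V65: (no match → NULL) → NULL
bin=V86: (no match → NULL) → NULL
bin=V89: weight >= 43 OR aisle = 'A2' → 523

NULL, NULL, NULL, NULL, NULL, NULL, NULL, NULL, 523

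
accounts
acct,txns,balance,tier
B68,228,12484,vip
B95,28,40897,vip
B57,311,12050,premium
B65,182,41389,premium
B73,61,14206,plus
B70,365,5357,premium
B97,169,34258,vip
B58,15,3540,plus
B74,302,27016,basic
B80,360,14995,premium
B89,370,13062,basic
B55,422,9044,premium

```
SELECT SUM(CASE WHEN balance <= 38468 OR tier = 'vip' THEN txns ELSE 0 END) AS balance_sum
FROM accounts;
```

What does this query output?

2631

acct=B68: ✓ → 228
acct=B95: ✓ → 28
acct=B57: ✓ → 311
acct=B65: ✗
acct=B73: ✓ → 61
acct=B70: ✓ → 365
acct=B97: ✓ → 169
acct=B58: ✓ → 15
acct=B74: ✓ → 302
acct=B80: ✓ → 360
acct=B89: ✓ → 370
acct=B55: ✓ → 422
balance_sum = 228 + 28 + 311 + 61 + 365 + 169 + 15 + 302 + 360 + 370 + 422 = 2631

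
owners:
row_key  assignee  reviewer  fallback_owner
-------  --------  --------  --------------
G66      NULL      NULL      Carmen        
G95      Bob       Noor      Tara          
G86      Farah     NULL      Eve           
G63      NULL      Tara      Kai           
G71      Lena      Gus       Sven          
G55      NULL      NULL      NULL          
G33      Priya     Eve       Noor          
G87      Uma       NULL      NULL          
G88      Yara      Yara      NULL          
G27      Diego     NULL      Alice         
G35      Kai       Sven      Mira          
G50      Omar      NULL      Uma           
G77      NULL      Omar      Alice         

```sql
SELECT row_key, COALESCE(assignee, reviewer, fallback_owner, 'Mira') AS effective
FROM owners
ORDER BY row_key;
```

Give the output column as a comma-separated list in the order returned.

row_key=G27: assignee=Diego → Diego
row_key=G33: assignee=Priya → Priya
row_key=G35: assignee=Kai → Kai
row_key=G50: assignee=Omar → Omar
row_key=G55: assignee=NULL, reviewer=NULL, fallback_owner=NULL, → literal Mira → Mira
row_key=G63: assignee=NULL, reviewer=Tara → Tara
row_key=G66: assignee=NULL, reviewer=NULL, fallback_owner=Carmen → Carmen
row_key=G71: assignee=Lena → Lena
row_key=G77: assignee=NULL, reviewer=Omar → Omar
row_key=G86: assignee=Farah → Farah
row_key=G87: assignee=Uma → Uma
row_key=G88: assignee=Yara → Yara
row_key=G95: assignee=Bob → Bob

Diego, Priya, Kai, Omar, Mira, Tara, Carmen, Lena, Omar, Farah, Uma, Yara, Bob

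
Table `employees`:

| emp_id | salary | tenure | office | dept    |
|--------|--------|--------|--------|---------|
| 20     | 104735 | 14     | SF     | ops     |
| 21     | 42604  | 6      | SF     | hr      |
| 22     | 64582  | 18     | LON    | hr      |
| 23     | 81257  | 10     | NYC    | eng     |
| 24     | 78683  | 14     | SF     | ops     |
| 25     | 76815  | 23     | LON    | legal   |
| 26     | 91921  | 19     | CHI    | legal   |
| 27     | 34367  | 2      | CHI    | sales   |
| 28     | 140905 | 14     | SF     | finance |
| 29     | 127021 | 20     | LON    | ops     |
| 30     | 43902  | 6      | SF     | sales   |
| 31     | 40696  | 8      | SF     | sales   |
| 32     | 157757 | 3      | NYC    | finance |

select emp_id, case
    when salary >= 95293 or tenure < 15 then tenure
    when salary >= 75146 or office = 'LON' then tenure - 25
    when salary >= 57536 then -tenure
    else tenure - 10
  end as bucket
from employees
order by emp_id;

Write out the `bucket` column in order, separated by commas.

emp_id=20: salary >= 95293 or tenure < 15 → 14
emp_id=21: salary >= 95293 or tenure < 15 → 6
emp_id=22: salary >= 75146 or office = 'LON' → -7
emp_id=23: salary >= 95293 or tenure < 15 → 10
emp_id=24: salary >= 95293 or tenure < 15 → 14
emp_id=25: salary >= 75146 or office = 'LON' → -2
emp_id=26: salary >= 75146 or office = 'LON' → -6
emp_id=27: salary >= 95293 or tenure < 15 → 2
emp_id=28: salary >= 95293 or tenure < 15 → 14
emp_id=29: salary >= 95293 or tenure < 15 → 20
emp_id=30: salary >= 95293 or tenure < 15 → 6
emp_id=31: salary >= 95293 or tenure < 15 → 8
emp_id=32: salary >= 95293 or tenure < 15 → 3

14, 6, -7, 10, 14, -2, -6, 2, 14, 20, 6, 8, 3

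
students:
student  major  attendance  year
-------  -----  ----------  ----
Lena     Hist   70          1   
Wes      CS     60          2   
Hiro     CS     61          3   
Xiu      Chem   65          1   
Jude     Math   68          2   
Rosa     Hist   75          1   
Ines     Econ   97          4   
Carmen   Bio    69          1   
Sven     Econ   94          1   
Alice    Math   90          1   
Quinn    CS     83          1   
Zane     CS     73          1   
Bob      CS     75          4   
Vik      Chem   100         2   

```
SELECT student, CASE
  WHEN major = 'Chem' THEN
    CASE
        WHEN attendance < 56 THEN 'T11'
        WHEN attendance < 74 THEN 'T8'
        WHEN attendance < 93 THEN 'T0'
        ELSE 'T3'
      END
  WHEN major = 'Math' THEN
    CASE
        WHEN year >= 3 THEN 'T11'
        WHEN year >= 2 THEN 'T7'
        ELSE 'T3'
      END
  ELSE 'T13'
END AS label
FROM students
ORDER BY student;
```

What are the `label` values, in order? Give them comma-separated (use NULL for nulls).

student=Alice: major='Math' → inner[ELSE] → T3
student=Bob: major='CS' → outer ELSE → T13
student=Carmen: major='Bio' → outer ELSE → T13
student=Hiro: major='CS' → outer ELSE → T13
student=Ines: major='Econ' → outer ELSE → T13
student=Jude: major='Math' → inner[year >= 2] → T7
student=Lena: major='Hist' → outer ELSE → T13
student=Quinn: major='CS' → outer ELSE → T13
student=Rosa: major='Hist' → outer ELSE → T13
student=Sven: major='Econ' → outer ELSE → T13
student=Vik: major='Chem' → inner[ELSE] → T3
student=Wes: major='CS' → outer ELSE → T13
student=Xiu: major='Chem' → inner[attendance < 74] → T8
student=Zane: major='CS' → outer ELSE → T13

T3, T13, T13, T13, T13, T7, T13, T13, T13, T13, T3, T13, T8, T13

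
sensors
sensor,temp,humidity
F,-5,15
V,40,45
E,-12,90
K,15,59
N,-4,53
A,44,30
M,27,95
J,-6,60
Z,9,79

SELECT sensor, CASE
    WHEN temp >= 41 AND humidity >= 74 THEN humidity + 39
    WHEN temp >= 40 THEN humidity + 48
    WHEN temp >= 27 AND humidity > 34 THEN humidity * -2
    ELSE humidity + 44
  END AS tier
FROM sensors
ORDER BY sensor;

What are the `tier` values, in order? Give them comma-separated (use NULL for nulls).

sensor=A: temp >= 40 → 78
sensor=E: ELSE → 134
sensor=F: ELSE → 59
sensor=J: ELSE → 104
sensor=K: ELSE → 103
sensor=M: temp >= 27 AND humidity > 34 → -190
sensor=N: ELSE → 97
sensor=V: temp >= 40 → 93
sensor=Z: ELSE → 123

78, 134, 59, 104, 103, -190, 97, 93, 123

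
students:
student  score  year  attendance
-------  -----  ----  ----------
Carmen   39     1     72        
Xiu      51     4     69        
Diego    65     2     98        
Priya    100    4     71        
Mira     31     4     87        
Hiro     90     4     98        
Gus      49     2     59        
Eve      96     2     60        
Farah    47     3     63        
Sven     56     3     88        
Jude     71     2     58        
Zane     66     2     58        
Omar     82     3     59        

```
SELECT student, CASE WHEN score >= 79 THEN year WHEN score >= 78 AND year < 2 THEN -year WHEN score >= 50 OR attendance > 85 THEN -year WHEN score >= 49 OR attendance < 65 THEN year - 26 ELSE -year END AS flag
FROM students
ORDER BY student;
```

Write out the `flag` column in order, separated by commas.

student=Carmen: ELSE → -1
student=Diego: score >= 50 OR attendance > 85 → -2
student=Eve: score >= 79 → 2
student=Farah: score >= 49 OR attendance < 65 → -23
student=Gus: score >= 49 OR attendance < 65 → -24
student=Hiro: score >= 79 → 4
student=Jude: score >= 50 OR attendance > 85 → -2
student=Mira: score >= 50 OR attendance > 85 → -4
student=Omar: score >= 79 → 3
student=Priya: score >= 79 → 4
student=Sven: score >= 50 OR attendance > 85 → -3
student=Xiu: score >= 50 OR attendance > 85 → -4
student=Zane: score >= 50 OR attendance > 85 → -2

-1, -2, 2, -23, -24, 4, -2, -4, 3, 4, -3, -4, -2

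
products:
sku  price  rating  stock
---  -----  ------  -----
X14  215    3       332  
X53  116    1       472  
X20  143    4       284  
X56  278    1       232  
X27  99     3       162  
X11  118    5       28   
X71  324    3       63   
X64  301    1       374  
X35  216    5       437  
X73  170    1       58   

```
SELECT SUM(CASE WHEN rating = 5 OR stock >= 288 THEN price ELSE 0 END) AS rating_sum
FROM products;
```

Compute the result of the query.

966

sku=X14: ✓ → 215
sku=X53: ✓ → 116
sku=X20: ✗
sku=X56: ✗
sku=X27: ✗
sku=X11: ✓ → 118
sku=X71: ✗
sku=X64: ✓ → 301
sku=X35: ✓ → 216
sku=X73: ✗
rating_sum = 215 + 116 + 118 + 301 + 216 = 966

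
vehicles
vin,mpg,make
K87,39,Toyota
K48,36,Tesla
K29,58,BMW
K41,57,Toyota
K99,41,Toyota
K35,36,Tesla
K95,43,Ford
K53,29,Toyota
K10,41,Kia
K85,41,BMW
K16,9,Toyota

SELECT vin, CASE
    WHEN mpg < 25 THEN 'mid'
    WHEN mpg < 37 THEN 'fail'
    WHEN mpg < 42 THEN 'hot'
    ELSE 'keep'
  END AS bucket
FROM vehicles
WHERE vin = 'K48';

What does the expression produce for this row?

fail

vin = K48: mpg=36, make=Tesla.
mpg < 25 → false
mpg < 37 → true → fail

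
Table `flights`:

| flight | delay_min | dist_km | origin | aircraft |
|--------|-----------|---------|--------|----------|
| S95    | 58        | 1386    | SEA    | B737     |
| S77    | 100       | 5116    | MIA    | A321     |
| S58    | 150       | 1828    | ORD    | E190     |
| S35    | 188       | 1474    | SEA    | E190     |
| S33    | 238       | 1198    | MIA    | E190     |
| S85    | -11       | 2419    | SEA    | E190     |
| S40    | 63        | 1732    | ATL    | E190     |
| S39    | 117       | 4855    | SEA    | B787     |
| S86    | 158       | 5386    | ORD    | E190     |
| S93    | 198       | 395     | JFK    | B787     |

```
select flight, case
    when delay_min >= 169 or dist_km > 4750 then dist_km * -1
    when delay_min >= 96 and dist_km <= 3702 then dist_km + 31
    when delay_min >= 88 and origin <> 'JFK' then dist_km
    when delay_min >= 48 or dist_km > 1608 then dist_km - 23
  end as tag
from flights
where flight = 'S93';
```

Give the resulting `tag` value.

-395

flight = S93: delay_min=198, dist_km=395, origin=JFK, aircraft=B787.
delay_min >= 169 or dist_km > 4750 → true → -395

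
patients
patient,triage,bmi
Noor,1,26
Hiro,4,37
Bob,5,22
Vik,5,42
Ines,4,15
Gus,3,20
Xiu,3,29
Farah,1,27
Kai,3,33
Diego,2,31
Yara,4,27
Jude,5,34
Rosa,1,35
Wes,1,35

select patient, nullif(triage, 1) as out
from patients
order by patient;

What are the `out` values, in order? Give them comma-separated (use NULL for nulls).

patient=Bob: triage=5 vs 1: differ → 5
patient=Diego: triage=2 vs 1: differ → 2
patient=Farah: triage=1 vs 1: equal → NULL
patient=Gus: triage=3 vs 1: differ → 3
patient=Hiro: triage=4 vs 1: differ → 4
patient=Ines: triage=4 vs 1: differ → 4
patient=Jude: triage=5 vs 1: differ → 5
patient=Kai: triage=3 vs 1: differ → 3
patient=Noor: triage=1 vs 1: equal → NULL
patient=Rosa: triage=1 vs 1: equal → NULL
patient=Vik: triage=5 vs 1: differ → 5
patient=Wes: triage=1 vs 1: equal → NULL
patient=Xiu: triage=3 vs 1: differ → 3
patient=Yara: triage=4 vs 1: differ → 4

5, 2, NULL, 3, 4, 4, 5, 3, NULL, NULL, 5, NULL, 3, 4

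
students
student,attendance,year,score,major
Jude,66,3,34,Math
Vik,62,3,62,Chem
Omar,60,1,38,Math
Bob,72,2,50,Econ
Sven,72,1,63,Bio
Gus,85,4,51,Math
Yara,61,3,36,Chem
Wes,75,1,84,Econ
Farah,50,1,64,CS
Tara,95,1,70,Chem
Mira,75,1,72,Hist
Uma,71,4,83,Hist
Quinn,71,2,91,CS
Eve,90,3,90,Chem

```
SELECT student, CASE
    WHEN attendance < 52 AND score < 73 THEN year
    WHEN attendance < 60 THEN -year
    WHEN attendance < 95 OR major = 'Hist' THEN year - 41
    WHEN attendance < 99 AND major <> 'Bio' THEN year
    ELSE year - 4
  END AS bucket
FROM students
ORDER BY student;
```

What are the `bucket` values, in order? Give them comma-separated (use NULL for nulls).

student=Bob: attendance < 95 OR major = 'Hist' → -39
student=Eve: attendance < 95 OR major = 'Hist' → -38
student=Farah: attendance < 52 AND score < 73 → 1
student=Gus: attendance < 95 OR major = 'Hist' → -37
student=Jude: attendance < 95 OR major = 'Hist' → -38
student=Mira: attendance < 95 OR major = 'Hist' → -40
student=Omar: attendance < 95 OR major = 'Hist' → -40
student=Quinn: attendance < 95 OR major = 'Hist' → -39
student=Sven: attendance < 95 OR major = 'Hist' → -40
student=Tara: attendance < 99 AND major <> 'Bio' → 1
student=Uma: attendance < 95 OR major = 'Hist' → -37
student=Vik: attendance < 95 OR major = 'Hist' → -38
student=Wes: attendance < 95 OR major = 'Hist' → -40
student=Yara: attendance < 95 OR major = 'Hist' → -38

-39, -38, 1, -37, -38, -40, -40, -39, -40, 1, -37, -38, -40, -38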